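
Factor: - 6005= - 5^1*1201^1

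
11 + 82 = 93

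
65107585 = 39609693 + 25497892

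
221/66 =221/66=3.35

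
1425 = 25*57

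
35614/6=17807/3 = 5935.67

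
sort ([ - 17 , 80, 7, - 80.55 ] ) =[ - 80.55, - 17, 7,80]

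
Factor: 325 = 5^2 * 13^1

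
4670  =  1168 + 3502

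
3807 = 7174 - 3367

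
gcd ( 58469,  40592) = 59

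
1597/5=319+2/5=319.40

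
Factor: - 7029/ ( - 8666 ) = 2^(  -  1) * 3^2 * 7^( - 1 )*11^1*71^1 *619^( - 1 )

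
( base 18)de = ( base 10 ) 248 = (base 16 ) f8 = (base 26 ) 9E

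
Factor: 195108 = 2^2*3^1*71^1*229^1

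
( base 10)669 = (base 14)35b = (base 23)162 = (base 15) 2e9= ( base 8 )1235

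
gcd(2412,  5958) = 18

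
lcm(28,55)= 1540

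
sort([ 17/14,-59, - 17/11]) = [ - 59, - 17/11,17/14 ]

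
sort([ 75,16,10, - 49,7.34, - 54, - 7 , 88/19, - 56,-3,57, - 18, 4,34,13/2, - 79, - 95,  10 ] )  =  [ - 95, - 79, - 56, - 54, - 49, - 18, - 7, - 3, 4,88/19,13/2,7.34, 10, 10,16, 34, 57,75] 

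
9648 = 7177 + 2471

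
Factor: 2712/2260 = 6/5 = 2^1*3^1*5^( - 1)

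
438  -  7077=-6639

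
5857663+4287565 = 10145228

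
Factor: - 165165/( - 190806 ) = 715/826 = 2^ ( - 1 )*5^1*7^(-1)*11^1*13^1*59^ ( - 1)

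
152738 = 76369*2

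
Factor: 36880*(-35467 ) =- 1308022960 = - 2^4*5^1*29^1*461^1*1223^1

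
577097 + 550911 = 1128008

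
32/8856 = 4/1107 = 0.00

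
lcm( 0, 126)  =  0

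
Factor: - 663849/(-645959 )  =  3^3*23^1*107^( - 1 )*1069^1 *6037^(-1) 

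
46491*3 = 139473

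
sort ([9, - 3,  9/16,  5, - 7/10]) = [ - 3, - 7/10, 9/16,  5,9 ]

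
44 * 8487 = 373428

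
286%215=71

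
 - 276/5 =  - 56+ 4/5 = - 55.20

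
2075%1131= 944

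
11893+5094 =16987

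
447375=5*89475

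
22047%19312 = 2735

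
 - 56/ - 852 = 14/213 = 0.07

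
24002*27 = 648054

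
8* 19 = 152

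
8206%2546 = 568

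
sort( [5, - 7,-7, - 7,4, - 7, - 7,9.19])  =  [ - 7, - 7, - 7, - 7, - 7, 4, 5,9.19]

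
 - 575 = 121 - 696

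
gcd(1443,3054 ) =3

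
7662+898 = 8560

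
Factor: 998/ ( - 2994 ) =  -1/3 =-  3^(-1) 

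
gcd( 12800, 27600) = 400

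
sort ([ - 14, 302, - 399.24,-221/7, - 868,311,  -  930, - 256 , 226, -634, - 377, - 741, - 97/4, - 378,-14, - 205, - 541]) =[ -930,  -  868,  -  741, - 634,-541, - 399.24,  -  378,  -  377,-256, - 205,  -  221/7, - 97/4, -14 ,-14,226, 302,311]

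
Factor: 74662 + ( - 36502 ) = 2^4*3^2 * 5^1*53^1  =  38160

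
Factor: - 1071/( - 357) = 3^1 = 3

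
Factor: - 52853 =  - 17^1*3109^1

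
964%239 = 8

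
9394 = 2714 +6680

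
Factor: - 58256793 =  - 3^3*7^1*19^1*16223^1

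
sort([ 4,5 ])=[ 4,5 ]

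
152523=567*269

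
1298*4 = 5192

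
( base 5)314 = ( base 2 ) 1010100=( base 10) 84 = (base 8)124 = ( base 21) 40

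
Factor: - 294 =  - 2^1*3^1 * 7^2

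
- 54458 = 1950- 56408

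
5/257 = 5/257 = 0.02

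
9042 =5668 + 3374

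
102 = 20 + 82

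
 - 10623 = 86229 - 96852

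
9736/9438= 4868/4719 = 1.03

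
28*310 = 8680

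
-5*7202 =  -36010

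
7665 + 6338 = 14003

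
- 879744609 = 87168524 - 966913133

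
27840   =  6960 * 4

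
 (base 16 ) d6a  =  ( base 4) 311222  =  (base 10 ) 3434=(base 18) AAE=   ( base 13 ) 1742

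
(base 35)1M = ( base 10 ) 57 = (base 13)45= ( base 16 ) 39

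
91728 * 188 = 17244864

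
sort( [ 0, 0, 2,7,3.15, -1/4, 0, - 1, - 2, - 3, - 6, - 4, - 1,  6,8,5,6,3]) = [- 6, - 4, - 3, - 2, - 1, - 1, - 1/4,0, 0,0, 2,3,3.15,5, 6,  6, 7,8] 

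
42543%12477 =5112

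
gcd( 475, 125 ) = 25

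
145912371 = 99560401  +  46351970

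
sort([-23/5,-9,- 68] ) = [  -  68,- 9 , - 23/5 ]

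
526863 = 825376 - 298513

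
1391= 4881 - 3490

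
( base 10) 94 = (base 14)6a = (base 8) 136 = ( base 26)3G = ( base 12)7a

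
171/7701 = 57/2567 = 0.02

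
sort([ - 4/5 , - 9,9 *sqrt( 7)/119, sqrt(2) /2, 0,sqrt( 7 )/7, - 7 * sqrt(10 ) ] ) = [ - 7*sqrt( 10 ), - 9, - 4/5,0,9*sqrt( 7 )/119,  sqrt(7)/7, sqrt ( 2 ) /2 ]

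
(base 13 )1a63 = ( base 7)14366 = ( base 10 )3968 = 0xF80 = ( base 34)3EO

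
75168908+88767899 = 163936807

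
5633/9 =625 + 8/9 = 625.89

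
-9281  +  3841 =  - 5440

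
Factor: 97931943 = 3^3*3627109^1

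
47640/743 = 47640/743 = 64.12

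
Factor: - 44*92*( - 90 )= 364320 = 2^5 * 3^2*5^1*11^1*23^1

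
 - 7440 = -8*930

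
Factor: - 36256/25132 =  - 2^3*11^1*61^ ( - 1) = - 88/61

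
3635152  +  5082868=8718020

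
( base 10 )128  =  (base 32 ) 40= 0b10000000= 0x80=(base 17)79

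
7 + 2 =9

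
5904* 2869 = 16938576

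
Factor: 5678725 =5^2*13^1*101^1*173^1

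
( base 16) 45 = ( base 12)59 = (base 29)2B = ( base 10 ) 69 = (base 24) 2l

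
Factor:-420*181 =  - 76020 = - 2^2*3^1*5^1*7^1*181^1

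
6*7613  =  45678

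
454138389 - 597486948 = -143348559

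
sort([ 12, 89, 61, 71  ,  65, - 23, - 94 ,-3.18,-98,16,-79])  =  [ - 98, - 94,  -  79, - 23,  -  3.18, 12 , 16, 61,65, 71, 89 ] 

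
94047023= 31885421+62161602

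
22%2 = 0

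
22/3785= 22/3785= 0.01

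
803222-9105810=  - 8302588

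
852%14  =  12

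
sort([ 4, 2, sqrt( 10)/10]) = [sqrt(10)/10,2,4] 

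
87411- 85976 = 1435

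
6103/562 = 6103/562 = 10.86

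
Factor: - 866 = - 2^1*433^1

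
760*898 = 682480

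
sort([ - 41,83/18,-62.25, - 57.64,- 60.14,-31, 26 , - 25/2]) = [ - 62.25, -60.14, -57.64,-41, - 31,-25/2, 83/18, 26]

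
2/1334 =1/667 = 0.00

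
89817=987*91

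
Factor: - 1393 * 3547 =  -  7^1*199^1*3547^1 = -  4940971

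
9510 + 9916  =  19426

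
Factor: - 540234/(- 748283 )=2^1*3^2*30013^1*748283^(  -  1) 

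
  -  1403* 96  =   - 134688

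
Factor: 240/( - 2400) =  - 2^(-1 )*  5^( - 1 )= - 1/10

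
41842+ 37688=79530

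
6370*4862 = 30970940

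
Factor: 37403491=97^1*167^1*2309^1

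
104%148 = 104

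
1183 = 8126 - 6943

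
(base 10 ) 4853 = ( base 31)51H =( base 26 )74H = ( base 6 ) 34245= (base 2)1001011110101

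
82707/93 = 27569/31 = 889.32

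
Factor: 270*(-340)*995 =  - 91341000 = -2^3*3^3*5^3*17^1 * 199^1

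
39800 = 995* 40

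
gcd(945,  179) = 1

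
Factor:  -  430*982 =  - 422260 = - 2^2*5^1*43^1*491^1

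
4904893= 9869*497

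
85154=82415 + 2739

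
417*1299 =541683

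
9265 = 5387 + 3878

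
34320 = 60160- 25840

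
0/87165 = 0=0.00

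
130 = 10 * 13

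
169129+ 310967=480096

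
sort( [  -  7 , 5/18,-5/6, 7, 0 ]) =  [-7, - 5/6, 0 , 5/18,7] 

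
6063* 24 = 145512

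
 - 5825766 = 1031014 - 6856780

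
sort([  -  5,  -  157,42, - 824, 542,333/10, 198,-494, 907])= [-824,-494, - 157, - 5,333/10, 42 , 198,542, 907 ]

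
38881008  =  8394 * 4632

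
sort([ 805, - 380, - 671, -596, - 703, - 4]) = [-703, - 671, - 596,  -  380, - 4, 805 ]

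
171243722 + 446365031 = 617608753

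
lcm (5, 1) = 5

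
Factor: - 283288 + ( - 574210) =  - 2^1 * 107^1 * 4007^1 = -857498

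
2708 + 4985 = 7693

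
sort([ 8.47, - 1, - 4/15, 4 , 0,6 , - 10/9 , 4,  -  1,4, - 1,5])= [  -  10/9, - 1, - 1, - 1 ,-4/15, 0,4 , 4, 4,  5, 6, 8.47]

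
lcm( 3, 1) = 3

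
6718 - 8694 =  - 1976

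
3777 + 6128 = 9905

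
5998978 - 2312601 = 3686377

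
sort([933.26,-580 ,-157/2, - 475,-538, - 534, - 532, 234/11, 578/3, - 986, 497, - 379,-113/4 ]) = [ - 986, - 580,-538,  -  534 , - 532, - 475,-379 ,-157/2, - 113/4, 234/11, 578/3, 497,933.26 ]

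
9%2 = 1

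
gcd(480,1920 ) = 480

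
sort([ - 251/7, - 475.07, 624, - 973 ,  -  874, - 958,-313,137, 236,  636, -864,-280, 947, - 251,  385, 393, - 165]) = [ - 973, - 958  , - 874, - 864, - 475.07, -313, - 280, - 251, - 165, - 251/7 , 137, 236,385,393, 624, 636,947 ] 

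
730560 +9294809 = 10025369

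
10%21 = 10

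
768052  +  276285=1044337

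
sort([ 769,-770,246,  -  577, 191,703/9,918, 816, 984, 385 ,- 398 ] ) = [ - 770, - 577, - 398, 703/9,191,  246, 385, 769, 816,918, 984]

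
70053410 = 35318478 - - 34734932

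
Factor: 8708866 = 2^1*4354433^1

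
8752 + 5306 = 14058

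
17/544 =1/32 = 0.03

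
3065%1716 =1349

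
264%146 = 118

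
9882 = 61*162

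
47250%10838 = 3898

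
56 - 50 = 6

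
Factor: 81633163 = 97^1*421^1*1999^1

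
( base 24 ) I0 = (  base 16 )1B0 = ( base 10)432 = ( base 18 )160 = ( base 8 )660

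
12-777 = -765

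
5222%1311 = 1289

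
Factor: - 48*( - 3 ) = 2^4*3^2 = 144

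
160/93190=16/9319 = 0.00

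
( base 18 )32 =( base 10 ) 56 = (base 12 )48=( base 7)110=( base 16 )38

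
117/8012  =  117/8012  =  0.01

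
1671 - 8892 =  - 7221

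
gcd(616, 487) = 1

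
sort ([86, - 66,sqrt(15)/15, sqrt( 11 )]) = [ - 66,sqrt (15) /15 , sqrt (11),86 ]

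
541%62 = 45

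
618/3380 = 309/1690 = 0.18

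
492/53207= 492/53207= 0.01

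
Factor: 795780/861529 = 2^2*3^2 *5^1*701^(-1 )*1229^(-1)*4421^1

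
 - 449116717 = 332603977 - 781720694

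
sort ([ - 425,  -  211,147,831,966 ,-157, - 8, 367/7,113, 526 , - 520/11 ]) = [-425 , - 211,-157, - 520/11  , - 8,367/7 , 113,147, 526, 831,966]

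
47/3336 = 47/3336 = 0.01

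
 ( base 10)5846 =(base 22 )C1G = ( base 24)A3E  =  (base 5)141341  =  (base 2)1011011010110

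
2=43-41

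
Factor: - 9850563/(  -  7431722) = 2^(  -  1 ) * 3^2*179^( - 1 ) *181^1*6047^1* 20759^( - 1)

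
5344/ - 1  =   - 5344+0/1 = -5344.00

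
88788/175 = 12684/25  =  507.36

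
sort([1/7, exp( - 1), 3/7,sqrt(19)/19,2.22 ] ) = [ 1/7, sqrt (19)/19,exp( - 1), 3/7,2.22]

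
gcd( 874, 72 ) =2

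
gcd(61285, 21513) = 1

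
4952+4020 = 8972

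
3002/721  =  3002/721= 4.16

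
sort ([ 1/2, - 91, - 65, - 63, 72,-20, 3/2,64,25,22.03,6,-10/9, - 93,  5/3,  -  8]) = [ - 93, - 91, - 65, - 63, - 20, -8, - 10/9,1/2,3/2 , 5/3,  6, 22.03 , 25,  64, 72]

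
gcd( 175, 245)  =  35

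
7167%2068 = 963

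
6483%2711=1061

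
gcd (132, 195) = 3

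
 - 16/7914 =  - 1 + 3949/3957=- 0.00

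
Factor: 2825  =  5^2*113^1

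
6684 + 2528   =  9212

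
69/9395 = 69/9395 = 0.01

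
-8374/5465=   -8374/5465 = - 1.53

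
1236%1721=1236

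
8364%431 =175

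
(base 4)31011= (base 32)Q5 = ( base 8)1505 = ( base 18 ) 2A9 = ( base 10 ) 837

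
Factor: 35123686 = 2^1*13^1 * 1350911^1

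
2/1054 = 1/527 = 0.00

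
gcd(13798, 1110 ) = 2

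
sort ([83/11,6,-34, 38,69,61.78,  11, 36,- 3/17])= [ - 34,-3/17,6,83/11, 11, 36,38,61.78,69 ]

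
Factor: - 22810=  - 2^1*5^1*2281^1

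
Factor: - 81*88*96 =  - 684288  =  - 2^8*3^5*11^1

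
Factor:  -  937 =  - 937^1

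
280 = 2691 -2411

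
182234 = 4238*43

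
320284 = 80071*4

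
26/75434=13/37717  =  0.00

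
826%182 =98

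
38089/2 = 38089/2 = 19044.50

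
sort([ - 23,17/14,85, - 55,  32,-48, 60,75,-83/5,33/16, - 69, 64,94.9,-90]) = [ - 90, - 69, - 55, - 48, -23, - 83/5, 17/14, 33/16,  32, 60,64, 75, 85,94.9] 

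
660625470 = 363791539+296833931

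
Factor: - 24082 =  - 2^1*12041^1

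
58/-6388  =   - 1 + 3165/3194  =  - 0.01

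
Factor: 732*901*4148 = 2735738736 = 2^4*3^1*17^2*53^1* 61^2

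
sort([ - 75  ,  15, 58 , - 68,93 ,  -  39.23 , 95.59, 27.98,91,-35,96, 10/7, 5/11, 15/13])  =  [-75,-68,-39.23,-35,5/11,15/13, 10/7,15,27.98,  58, 91, 93,95.59,96] 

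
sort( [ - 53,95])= [ - 53,95 ]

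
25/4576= 25/4576 = 0.01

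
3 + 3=6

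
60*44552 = 2673120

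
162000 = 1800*90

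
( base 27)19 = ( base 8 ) 44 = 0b100100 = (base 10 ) 36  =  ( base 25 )1B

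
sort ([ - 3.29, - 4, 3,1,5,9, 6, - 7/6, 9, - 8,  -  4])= [ - 8, - 4 ,  -  4,-3.29,  -  7/6,1,  3, 5,  6, 9 , 9]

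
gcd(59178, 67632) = 8454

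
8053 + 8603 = 16656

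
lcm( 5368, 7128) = 434808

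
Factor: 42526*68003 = 2^1*11^1*13^1* 1933^1 * 5231^1 =2891895578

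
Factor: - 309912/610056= - 349/687 = - 3^( - 1 )*229^(-1)*349^1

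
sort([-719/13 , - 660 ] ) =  [ - 660, - 719/13 ] 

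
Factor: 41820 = 2^2*3^1*5^1*17^1 * 41^1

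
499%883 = 499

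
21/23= 21/23 =0.91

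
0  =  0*87334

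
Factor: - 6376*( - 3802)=24241552 = 2^4*797^1 * 1901^1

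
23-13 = 10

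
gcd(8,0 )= 8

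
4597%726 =241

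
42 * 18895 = 793590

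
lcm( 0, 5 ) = 0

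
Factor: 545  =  5^1*109^1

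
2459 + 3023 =5482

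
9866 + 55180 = 65046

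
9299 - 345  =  8954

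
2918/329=2918/329 = 8.87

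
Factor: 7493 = 59^1*127^1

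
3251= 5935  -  2684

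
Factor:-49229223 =- 3^1 * 23^1*713467^1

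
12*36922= 443064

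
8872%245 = 52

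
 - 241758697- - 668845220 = 427086523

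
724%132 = 64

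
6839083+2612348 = 9451431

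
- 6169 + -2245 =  - 8414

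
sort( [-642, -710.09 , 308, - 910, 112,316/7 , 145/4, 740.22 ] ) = [ - 910, - 710.09 , - 642,145/4,316/7 , 112,308, 740.22]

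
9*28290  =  254610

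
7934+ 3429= 11363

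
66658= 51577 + 15081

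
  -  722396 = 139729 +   -  862125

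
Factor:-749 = -7^1*107^1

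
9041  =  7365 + 1676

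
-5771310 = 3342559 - 9113869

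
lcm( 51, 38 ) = 1938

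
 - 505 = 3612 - 4117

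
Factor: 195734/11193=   2^1*3^( - 1 ) * 11^1 * 13^( - 1) * 31^1  =  682/39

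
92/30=46/15 = 3.07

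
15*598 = 8970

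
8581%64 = 5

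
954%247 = 213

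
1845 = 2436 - 591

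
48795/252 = 16265/84  =  193.63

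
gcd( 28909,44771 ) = 1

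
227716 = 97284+130432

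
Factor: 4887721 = 17^1*241^1*1193^1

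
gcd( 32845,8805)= 5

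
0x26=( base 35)13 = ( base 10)38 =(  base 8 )46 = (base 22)1g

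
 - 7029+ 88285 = 81256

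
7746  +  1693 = 9439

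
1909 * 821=1567289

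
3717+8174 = 11891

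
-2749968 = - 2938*936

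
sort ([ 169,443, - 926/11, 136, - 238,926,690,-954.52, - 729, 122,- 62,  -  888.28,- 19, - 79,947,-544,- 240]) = [ -954.52, - 888.28,-729, - 544, - 240,- 238, - 926/11, - 79, - 62,-19, 122,136, 169,443,690,926,  947] 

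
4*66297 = 265188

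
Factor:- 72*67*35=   -  2^3*3^2*5^1*7^1*67^1= - 168840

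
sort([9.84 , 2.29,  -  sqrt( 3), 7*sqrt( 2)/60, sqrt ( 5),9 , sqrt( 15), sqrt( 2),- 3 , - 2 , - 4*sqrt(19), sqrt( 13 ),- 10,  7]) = [ - 4*sqrt (19), - 10, - 3, - 2, - sqrt(3),7*sqrt( 2)/60,sqrt( 2 ), sqrt( 5 ) , 2.29, sqrt( 13),sqrt( 15), 7 , 9,9.84]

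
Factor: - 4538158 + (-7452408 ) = -2^1* 7^1*856469^1  =  -11990566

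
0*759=0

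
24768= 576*43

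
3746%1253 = 1240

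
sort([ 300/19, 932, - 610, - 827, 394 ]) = [ - 827,  -  610, 300/19, 394, 932 ]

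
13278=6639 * 2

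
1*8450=8450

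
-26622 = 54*(-493 ) 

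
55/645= 11/129 = 0.09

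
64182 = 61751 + 2431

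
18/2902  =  9/1451 = 0.01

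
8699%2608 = 875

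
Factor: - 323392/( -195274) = 992/599  =  2^5 * 31^1*599^( -1)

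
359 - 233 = 126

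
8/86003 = 8/86003 = 0.00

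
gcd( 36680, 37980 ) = 20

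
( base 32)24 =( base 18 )3e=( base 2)1000100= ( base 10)68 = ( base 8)104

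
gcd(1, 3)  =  1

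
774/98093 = 774/98093 = 0.01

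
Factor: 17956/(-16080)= - 67/60 = -  2^(-2 ) *3^( - 1 )*5^( - 1 )*67^1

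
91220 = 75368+15852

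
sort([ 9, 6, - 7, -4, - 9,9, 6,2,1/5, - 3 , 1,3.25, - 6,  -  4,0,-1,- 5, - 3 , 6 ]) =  [ - 9, - 7,-6, - 5, -4,-4, - 3,- 3,  -  1,0,1/5,1,2,3.25,6,6, 6,9, 9] 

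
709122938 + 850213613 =1559336551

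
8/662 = 4/331  =  0.01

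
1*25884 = 25884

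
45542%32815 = 12727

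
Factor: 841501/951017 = 23^1*457^( - 1 )*2081^( -1)*36587^1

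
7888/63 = 7888/63=125.21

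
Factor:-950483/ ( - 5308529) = 950483^1*5308529^( - 1 )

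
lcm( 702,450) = 17550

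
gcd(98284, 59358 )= 2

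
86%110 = 86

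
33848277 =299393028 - 265544751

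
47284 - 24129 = 23155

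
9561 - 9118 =443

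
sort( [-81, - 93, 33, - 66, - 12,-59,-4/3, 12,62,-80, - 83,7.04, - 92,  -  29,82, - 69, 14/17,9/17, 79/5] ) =[ - 93,-92, - 83,  -  81,- 80,-69, - 66,  -  59,-29, -12,-4/3, 9/17,  14/17, 7.04,  12, 79/5, 33, 62,82]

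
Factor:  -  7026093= - 3^2*199^1*3923^1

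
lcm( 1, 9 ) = 9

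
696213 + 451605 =1147818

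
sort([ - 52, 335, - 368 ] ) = [ - 368, - 52,335]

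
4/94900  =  1/23725 = 0.00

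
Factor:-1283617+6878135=2^1*2797259^1= 5594518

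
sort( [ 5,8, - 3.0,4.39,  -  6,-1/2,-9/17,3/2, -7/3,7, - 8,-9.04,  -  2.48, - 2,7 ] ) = [-9.04, - 8, - 6 ,  -  3.0,-2.48,  -  7/3,-2,-9/17, - 1/2,3/2,4.39 , 5  ,  7,7,8] 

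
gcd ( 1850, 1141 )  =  1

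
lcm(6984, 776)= 6984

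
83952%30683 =22586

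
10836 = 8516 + 2320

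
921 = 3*307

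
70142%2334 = 122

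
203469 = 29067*7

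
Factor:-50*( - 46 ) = 2300 =2^2 *5^2 * 23^1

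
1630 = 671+959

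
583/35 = 16 + 23/35 =16.66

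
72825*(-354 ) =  - 25780050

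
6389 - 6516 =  - 127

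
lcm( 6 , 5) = 30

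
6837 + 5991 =12828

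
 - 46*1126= - 51796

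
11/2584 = 11/2584 = 0.00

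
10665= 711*15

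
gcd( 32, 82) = 2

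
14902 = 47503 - 32601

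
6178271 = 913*6767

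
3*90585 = 271755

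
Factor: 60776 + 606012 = 666788 = 2^2*89^1 *1873^1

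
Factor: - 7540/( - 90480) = 1/12 = 2^( - 2 ) * 3^(-1 )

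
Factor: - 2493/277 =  - 9 = - 3^2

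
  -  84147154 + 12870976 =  - 71276178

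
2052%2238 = 2052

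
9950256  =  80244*124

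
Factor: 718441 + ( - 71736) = 5^1* 129341^1 = 646705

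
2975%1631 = 1344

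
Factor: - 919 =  - 919^1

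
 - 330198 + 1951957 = 1621759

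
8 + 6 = 14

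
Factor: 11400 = 2^3*3^1*5^2*19^1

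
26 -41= - 15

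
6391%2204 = 1983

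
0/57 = 0=0.00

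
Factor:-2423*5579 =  - 7^1 * 797^1*2423^1  =  - 13517917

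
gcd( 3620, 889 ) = 1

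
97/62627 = 97/62627 = 0.00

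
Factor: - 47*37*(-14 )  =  24346 = 2^1*7^1*37^1*47^1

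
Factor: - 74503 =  - 11^1 * 13^1*521^1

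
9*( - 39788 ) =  - 358092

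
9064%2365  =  1969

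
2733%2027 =706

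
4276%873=784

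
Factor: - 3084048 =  - 2^4 *3^3*11^2*59^1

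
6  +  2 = 8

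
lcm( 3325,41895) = 209475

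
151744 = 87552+64192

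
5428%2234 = 960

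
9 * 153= 1377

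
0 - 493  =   - 493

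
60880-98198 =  - 37318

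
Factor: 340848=2^4*3^4*263^1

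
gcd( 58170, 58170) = 58170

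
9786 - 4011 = 5775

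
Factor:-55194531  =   - 3^1*7^3*53639^1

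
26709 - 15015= 11694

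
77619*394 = 30581886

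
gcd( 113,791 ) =113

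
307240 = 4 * 76810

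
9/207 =1/23 = 0.04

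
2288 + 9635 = 11923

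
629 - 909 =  -280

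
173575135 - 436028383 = -262453248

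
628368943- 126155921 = 502213022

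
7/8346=7/8346 = 0.00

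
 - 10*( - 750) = 7500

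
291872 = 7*41696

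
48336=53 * 912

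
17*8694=147798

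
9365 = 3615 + 5750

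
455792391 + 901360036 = 1357152427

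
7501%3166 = 1169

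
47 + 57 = 104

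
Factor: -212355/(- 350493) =495/817 = 3^2*5^1*11^1*19^( - 1 )*43^ ( - 1 ) 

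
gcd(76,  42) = 2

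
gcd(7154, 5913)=73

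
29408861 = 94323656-64914795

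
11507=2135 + 9372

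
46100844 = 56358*818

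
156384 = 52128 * 3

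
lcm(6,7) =42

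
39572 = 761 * 52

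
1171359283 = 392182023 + 779177260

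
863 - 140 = 723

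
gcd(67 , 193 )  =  1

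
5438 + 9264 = 14702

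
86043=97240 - 11197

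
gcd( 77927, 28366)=1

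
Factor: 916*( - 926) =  - 848216 = - 2^3 * 229^1*463^1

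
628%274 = 80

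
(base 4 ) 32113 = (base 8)1627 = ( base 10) 919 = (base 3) 1021001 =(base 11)766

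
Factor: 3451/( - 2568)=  - 2^ ( - 3 )* 3^ ( - 1 )*7^1*17^1 * 29^1*107^(  -  1)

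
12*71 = 852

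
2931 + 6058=8989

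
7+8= 15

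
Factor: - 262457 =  - 13^2*1553^1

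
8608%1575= 733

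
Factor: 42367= 13^1*3259^1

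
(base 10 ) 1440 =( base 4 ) 112200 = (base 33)1AL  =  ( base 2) 10110100000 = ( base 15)660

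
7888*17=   134096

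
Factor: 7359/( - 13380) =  - 11/20 = - 2^( - 2)*5^( - 1 )*11^1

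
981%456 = 69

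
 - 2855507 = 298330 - 3153837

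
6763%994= 799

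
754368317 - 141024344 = 613343973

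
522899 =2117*247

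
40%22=18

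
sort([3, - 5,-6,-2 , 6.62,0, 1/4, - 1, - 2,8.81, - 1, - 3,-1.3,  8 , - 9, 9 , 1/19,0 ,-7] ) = [ - 9, - 7 , -6, - 5,-3,-2,  -  2, - 1.3, - 1, - 1,  0,  0,1/19, 1/4,  3,  6.62,8,  8.81 , 9]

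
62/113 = 62/113 =0.55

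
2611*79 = 206269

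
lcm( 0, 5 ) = 0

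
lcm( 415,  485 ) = 40255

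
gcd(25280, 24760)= 40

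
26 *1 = 26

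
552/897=8/13 =0.62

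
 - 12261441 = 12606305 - 24867746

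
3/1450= 3/1450 = 0.00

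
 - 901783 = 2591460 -3493243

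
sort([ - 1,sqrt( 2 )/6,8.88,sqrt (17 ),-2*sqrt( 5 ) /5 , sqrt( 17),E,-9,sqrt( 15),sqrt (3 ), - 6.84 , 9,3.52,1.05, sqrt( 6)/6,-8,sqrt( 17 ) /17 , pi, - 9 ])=[  -  9, - 9,-8, - 6.84, - 1, - 2*sqrt( 5 )/5, sqrt(2)/6,sqrt (17 )/17,sqrt(6)/6,1.05,sqrt( 3),E, pi, 3.52,sqrt( 15 ), sqrt(17),sqrt( 17),  8.88,9 ]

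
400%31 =28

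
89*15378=1368642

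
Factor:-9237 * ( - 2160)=19951920 = 2^4 * 3^4*5^1 * 3079^1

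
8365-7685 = 680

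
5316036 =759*7004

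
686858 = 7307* 94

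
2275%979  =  317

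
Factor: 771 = 3^1*257^1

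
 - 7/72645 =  - 7/72645=- 0.00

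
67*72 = 4824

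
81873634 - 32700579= 49173055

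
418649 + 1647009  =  2065658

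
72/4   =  18 = 18.00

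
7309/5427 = 1 + 1882/5427 = 1.35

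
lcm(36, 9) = 36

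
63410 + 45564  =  108974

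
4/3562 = 2/1781 = 0.00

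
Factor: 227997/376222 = 423/698= 2^(- 1)*3^2*47^1* 349^( - 1 )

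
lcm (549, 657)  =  40077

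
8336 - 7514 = 822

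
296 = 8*37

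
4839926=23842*203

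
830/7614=415/3807=0.11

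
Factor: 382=2^1*191^1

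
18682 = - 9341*( - 2)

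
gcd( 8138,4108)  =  26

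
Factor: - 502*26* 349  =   - 4555148=-2^2*13^1 * 251^1*349^1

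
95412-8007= 87405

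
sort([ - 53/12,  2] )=[- 53/12, 2]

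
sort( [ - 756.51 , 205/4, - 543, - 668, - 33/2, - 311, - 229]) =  [ - 756.51, - 668, - 543, - 311, - 229, - 33/2,205/4] 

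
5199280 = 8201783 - 3002503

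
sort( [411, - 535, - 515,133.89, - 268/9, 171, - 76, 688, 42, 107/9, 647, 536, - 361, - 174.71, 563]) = [ - 535, - 515, - 361, -174.71, - 76,-268/9, 107/9, 42, 133.89, 171, 411, 536, 563, 647, 688]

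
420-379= 41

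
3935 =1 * 3935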